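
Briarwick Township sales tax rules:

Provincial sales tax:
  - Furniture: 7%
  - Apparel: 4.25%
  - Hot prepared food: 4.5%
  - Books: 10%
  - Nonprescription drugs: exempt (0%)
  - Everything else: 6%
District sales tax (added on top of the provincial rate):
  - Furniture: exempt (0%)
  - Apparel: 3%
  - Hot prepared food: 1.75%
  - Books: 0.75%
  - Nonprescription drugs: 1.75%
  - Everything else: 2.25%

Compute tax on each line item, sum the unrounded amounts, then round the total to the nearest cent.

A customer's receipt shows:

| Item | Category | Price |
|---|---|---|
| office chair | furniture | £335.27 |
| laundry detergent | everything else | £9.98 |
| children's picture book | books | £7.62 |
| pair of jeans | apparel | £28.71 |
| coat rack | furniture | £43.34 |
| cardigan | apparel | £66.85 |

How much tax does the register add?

£35.07

Office chair £335.27: furniture → 7% + 0% district = 7% → £23.4689
Laundry detergent £9.98: everything else → 6% + 2.25% district = 8.25% → £0.82335
Children's picture book £7.62: books → 10% + 0.75% district = 10.75% → £0.81915
Pair of jeans £28.71: apparel → 4.25% + 3% district = 7.25% → £2.081475
Coat rack £43.34: furniture → 7% + 0% district = 7% → £3.0338
Cardigan £66.85: apparel → 4.25% + 3% district = 7.25% → £4.846625
Unrounded tax sum = £35.0733 → £35.07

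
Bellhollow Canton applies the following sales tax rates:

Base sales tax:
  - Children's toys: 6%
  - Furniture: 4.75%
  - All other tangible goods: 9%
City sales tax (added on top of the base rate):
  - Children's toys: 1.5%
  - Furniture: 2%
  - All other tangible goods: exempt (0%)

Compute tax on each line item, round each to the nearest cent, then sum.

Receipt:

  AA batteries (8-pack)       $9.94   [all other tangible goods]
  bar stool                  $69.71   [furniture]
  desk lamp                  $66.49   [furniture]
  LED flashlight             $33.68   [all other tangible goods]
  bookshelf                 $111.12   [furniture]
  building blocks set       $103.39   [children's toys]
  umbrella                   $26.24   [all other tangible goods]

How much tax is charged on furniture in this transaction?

$16.70

Bar stool $69.71: furniture → 4.75% + 2% city = 6.75% → $4.71
Desk lamp $66.49: furniture → 4.75% + 2% city = 6.75% → $4.49
Bookshelf $111.12: furniture → 4.75% + 2% city = 6.75% → $7.50
Tax on furniture = $4.71 + $4.49 + $7.50 = $16.70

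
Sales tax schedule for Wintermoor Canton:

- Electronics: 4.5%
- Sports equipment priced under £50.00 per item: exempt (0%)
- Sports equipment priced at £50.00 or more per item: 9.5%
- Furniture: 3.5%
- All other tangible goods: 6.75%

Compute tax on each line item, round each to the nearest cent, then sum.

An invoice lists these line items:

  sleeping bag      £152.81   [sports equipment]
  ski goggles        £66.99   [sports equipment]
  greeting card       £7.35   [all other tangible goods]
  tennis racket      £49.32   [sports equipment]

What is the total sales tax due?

£21.38

Sleeping bag £152.81: sports equipment, £50.00 or more → 9.5% → £14.52
Ski goggles £66.99: sports equipment, £50.00 or more → 9.5% → £6.36
Greeting card £7.35: all other tangible goods → 6.75% → £0.50
Tennis racket £49.32: sports equipment, under £50.00 → 0% → £0.00
Total tax = £14.52 + £6.36 + £0.50 = £21.38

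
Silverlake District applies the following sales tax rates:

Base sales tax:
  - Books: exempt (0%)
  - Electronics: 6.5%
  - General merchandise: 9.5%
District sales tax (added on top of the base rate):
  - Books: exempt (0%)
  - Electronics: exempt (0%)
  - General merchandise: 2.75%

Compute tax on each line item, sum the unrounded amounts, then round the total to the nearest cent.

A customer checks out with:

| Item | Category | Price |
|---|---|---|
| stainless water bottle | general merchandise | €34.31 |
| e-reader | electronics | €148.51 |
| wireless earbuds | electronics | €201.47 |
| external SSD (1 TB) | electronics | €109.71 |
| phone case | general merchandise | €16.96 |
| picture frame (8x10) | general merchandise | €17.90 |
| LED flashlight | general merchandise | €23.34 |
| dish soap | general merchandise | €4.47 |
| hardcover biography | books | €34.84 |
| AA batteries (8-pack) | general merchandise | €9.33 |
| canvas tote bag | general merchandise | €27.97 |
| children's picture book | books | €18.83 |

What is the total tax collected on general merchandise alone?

Stainless water bottle €34.31: general merchandise → 9.5% + 2.75% district = 12.25% → €4.202975
Phone case €16.96: general merchandise → 9.5% + 2.75% district = 12.25% → €2.0776
Picture frame (8x10) €17.90: general merchandise → 9.5% + 2.75% district = 12.25% → €2.19275
LED flashlight €23.34: general merchandise → 9.5% + 2.75% district = 12.25% → €2.85915
Dish soap €4.47: general merchandise → 9.5% + 2.75% district = 12.25% → €0.547575
AA batteries (8-pack) €9.33: general merchandise → 9.5% + 2.75% district = 12.25% → €1.142925
Canvas tote bag €27.97: general merchandise → 9.5% + 2.75% district = 12.25% → €3.426325
Tax on general merchandise: unrounded sum = €16.4493 → €16.45

€16.45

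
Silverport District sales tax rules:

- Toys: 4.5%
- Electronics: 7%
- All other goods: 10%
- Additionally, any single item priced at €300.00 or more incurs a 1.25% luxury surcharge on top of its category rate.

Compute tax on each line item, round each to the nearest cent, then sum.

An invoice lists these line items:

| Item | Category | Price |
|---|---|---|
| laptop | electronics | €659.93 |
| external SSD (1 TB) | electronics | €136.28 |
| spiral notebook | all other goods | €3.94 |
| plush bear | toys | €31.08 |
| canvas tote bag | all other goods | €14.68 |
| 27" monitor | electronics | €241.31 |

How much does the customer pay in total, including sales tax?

€1171.35

Laptop €659.93: electronics → 7% + 1.25% surcharge = 8.25% → €54.44
External SSD (1 TB) €136.28: electronics → 7% → €9.54
Spiral notebook €3.94: all other goods → 10% → €0.39
Plush bear €31.08: toys → 4.5% → €1.40
Canvas tote bag €14.68: all other goods → 10% → €1.47
27" monitor €241.31: electronics → 7% → €16.89
Subtotal = €1087.22; tax = €84.13; total due = €1171.35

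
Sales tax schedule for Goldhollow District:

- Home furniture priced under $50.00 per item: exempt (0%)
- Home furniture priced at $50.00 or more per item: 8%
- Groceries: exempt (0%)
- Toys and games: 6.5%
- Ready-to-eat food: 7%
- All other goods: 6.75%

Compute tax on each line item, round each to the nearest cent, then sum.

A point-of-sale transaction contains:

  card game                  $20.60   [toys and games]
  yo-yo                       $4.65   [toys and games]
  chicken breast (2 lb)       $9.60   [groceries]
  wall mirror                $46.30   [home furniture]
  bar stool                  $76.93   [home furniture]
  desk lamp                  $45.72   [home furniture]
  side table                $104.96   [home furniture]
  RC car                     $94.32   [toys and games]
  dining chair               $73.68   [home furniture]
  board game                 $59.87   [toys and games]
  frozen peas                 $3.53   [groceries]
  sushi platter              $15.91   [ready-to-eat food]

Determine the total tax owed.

Card game $20.60: toys and games → 6.5% → $1.34
Yo-yo $4.65: toys and games → 6.5% → $0.30
Chicken breast (2 lb) $9.60: groceries → 0% → $0.00
Wall mirror $46.30: home furniture, under $50.00 → 0% → $0.00
Bar stool $76.93: home furniture, $50.00 or more → 8% → $6.15
Desk lamp $45.72: home furniture, under $50.00 → 0% → $0.00
Side table $104.96: home furniture, $50.00 or more → 8% → $8.40
RC car $94.32: toys and games → 6.5% → $6.13
Dining chair $73.68: home furniture, $50.00 or more → 8% → $5.89
Board game $59.87: toys and games → 6.5% → $3.89
Frozen peas $3.53: groceries → 0% → $0.00
Sushi platter $15.91: ready-to-eat food → 7% → $1.11
Total tax = $1.34 + $0.30 + $6.15 + $8.40 + $6.13 + $5.89 + $3.89 + $1.11 = $33.21

$33.21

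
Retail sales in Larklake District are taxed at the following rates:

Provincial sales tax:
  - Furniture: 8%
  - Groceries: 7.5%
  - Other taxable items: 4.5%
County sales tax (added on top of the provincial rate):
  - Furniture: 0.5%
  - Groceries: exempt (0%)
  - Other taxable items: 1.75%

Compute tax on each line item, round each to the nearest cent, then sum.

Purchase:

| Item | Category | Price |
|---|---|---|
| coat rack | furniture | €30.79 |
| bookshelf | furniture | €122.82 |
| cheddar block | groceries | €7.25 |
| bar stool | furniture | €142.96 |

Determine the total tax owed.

Coat rack €30.79: furniture → 8% + 0.5% county = 8.5% → €2.62
Bookshelf €122.82: furniture → 8% + 0.5% county = 8.5% → €10.44
Cheddar block €7.25: groceries → 7.5% + 0% county = 7.5% → €0.54
Bar stool €142.96: furniture → 8% + 0.5% county = 8.5% → €12.15
Total tax = €2.62 + €10.44 + €0.54 + €12.15 = €25.75

€25.75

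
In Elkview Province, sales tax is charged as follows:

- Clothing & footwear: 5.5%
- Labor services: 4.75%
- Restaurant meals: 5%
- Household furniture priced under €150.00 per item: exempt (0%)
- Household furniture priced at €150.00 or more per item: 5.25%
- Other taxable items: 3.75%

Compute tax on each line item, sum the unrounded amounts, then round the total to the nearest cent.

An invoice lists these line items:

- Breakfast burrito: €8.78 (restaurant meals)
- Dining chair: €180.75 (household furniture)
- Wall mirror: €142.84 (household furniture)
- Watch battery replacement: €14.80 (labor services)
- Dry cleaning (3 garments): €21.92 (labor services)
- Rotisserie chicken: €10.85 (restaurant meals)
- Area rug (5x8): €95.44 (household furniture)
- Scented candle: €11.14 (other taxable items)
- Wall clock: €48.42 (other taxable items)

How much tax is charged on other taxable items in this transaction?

€2.23

Scented candle €11.14: other taxable items → 3.75% → €0.41775
Wall clock €48.42: other taxable items → 3.75% → €1.81575
Tax on other taxable items: unrounded sum = €2.2335 → €2.23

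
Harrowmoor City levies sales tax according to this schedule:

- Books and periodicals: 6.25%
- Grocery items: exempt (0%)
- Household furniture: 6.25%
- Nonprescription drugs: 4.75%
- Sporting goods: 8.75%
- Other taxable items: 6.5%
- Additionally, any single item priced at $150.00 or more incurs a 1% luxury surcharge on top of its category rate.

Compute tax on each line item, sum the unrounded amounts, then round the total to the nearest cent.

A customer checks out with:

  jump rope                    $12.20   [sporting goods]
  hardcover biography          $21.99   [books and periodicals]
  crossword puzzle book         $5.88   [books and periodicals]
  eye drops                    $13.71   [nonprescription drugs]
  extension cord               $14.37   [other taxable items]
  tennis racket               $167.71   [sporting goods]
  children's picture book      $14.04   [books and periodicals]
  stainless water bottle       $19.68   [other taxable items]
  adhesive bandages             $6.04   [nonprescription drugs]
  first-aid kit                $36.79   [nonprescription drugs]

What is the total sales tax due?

Jump rope $12.20: sporting goods → 8.75% → $1.0675
Hardcover biography $21.99: books and periodicals → 6.25% → $1.374375
Crossword puzzle book $5.88: books and periodicals → 6.25% → $0.3675
Eye drops $13.71: nonprescription drugs → 4.75% → $0.651225
Extension cord $14.37: other taxable items → 6.5% → $0.93405
Tennis racket $167.71: sporting goods → 8.75% + 1% surcharge = 9.75% → $16.351725
Children's picture book $14.04: books and periodicals → 6.25% → $0.8775
Stainless water bottle $19.68: other taxable items → 6.5% → $1.2792
Adhesive bandages $6.04: nonprescription drugs → 4.75% → $0.2869
First-aid kit $36.79: nonprescription drugs → 4.75% → $1.747525
Unrounded tax sum = $24.9375 → $24.94

$24.94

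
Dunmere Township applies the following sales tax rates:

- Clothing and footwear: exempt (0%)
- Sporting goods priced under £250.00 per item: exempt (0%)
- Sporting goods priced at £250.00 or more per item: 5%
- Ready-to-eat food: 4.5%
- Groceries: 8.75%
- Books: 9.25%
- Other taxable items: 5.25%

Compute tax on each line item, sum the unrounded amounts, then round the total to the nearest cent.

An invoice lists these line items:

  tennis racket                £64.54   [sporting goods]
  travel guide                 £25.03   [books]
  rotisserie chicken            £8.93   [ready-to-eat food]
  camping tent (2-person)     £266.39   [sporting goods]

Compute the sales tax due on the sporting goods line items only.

£13.32

Tennis racket £64.54: sporting goods, under £250.00 → 0% → £0.00
Camping tent (2-person) £266.39: sporting goods, £250.00 or more → 5% → £13.3195
Tax on sporting goods: unrounded sum = £13.3195 → £13.32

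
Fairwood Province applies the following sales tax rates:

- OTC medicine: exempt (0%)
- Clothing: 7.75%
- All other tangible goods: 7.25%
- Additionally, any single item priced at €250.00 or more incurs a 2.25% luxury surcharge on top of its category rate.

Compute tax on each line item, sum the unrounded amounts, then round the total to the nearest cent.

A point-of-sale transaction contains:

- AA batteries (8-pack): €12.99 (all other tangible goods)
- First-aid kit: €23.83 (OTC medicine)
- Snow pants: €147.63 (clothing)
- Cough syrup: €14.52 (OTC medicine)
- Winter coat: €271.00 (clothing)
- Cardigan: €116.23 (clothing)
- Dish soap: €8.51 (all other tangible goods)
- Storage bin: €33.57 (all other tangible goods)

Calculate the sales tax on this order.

AA batteries (8-pack) €12.99: all other tangible goods → 7.25% → €0.941775
First-aid kit €23.83: OTC medicine → 0% → €0.00
Snow pants €147.63: clothing → 7.75% → €11.441325
Cough syrup €14.52: OTC medicine → 0% → €0.00
Winter coat €271.00: clothing → 7.75% + 2.25% surcharge = 10% → €27.10
Cardigan €116.23: clothing → 7.75% → €9.007825
Dish soap €8.51: all other tangible goods → 7.25% → €0.616975
Storage bin €33.57: all other tangible goods → 7.25% → €2.433825
Unrounded tax sum = €51.541725 → €51.54

€51.54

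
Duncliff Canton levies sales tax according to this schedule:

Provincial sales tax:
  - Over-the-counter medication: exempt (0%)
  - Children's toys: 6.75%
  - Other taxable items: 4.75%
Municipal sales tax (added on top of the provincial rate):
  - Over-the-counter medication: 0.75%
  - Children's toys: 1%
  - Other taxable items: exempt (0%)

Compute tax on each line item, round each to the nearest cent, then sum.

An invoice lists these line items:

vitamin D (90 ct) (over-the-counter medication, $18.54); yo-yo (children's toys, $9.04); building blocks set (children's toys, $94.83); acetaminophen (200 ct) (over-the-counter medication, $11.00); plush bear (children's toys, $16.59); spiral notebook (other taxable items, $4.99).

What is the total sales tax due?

$9.80

Vitamin D (90 ct) $18.54: over-the-counter medication → 0% + 0.75% municipal = 0.75% → $0.14
Yo-yo $9.04: children's toys → 6.75% + 1% municipal = 7.75% → $0.70
Building blocks set $94.83: children's toys → 6.75% + 1% municipal = 7.75% → $7.35
Acetaminophen (200 ct) $11.00: over-the-counter medication → 0% + 0.75% municipal = 0.75% → $0.08
Plush bear $16.59: children's toys → 6.75% + 1% municipal = 7.75% → $1.29
Spiral notebook $4.99: other taxable items → 4.75% + 0% municipal = 4.75% → $0.24
Total tax = $0.14 + $0.70 + $7.35 + $0.08 + $1.29 + $0.24 = $9.80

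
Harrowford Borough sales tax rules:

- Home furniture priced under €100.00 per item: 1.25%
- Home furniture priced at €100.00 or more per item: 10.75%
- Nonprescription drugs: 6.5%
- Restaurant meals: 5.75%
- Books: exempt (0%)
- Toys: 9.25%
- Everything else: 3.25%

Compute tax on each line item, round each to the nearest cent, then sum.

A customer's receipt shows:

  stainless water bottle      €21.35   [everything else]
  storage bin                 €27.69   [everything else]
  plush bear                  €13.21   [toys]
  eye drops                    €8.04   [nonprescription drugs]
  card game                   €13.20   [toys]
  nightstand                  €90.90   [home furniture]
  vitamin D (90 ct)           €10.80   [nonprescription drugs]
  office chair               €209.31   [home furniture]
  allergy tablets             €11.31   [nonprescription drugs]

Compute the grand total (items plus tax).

Stainless water bottle €21.35: everything else → 3.25% → €0.69
Storage bin €27.69: everything else → 3.25% → €0.90
Plush bear €13.21: toys → 9.25% → €1.22
Eye drops €8.04: nonprescription drugs → 6.5% → €0.52
Card game €13.20: toys → 9.25% → €1.22
Nightstand €90.90: home furniture, under €100.00 → 1.25% → €1.14
Vitamin D (90 ct) €10.80: nonprescription drugs → 6.5% → €0.70
Office chair €209.31: home furniture, €100.00 or more → 10.75% → €22.50
Allergy tablets €11.31: nonprescription drugs → 6.5% → €0.74
Subtotal = €405.81; tax = €29.63; total due = €435.44

€435.44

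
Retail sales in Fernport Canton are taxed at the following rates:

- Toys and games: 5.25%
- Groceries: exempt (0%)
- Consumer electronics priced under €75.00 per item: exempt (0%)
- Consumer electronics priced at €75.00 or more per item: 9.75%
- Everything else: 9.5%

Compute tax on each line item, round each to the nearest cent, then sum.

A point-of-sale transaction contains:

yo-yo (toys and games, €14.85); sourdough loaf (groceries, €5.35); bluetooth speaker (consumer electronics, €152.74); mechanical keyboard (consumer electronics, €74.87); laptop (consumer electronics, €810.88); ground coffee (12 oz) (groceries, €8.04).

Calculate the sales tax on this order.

€94.73

Yo-yo €14.85: toys and games → 5.25% → €0.78
Sourdough loaf €5.35: groceries → 0% → €0.00
Bluetooth speaker €152.74: consumer electronics, €75.00 or more → 9.75% → €14.89
Mechanical keyboard €74.87: consumer electronics, under €75.00 → 0% → €0.00
Laptop €810.88: consumer electronics, €75.00 or more → 9.75% → €79.06
Ground coffee (12 oz) €8.04: groceries → 0% → €0.00
Total tax = €0.78 + €14.89 + €79.06 = €94.73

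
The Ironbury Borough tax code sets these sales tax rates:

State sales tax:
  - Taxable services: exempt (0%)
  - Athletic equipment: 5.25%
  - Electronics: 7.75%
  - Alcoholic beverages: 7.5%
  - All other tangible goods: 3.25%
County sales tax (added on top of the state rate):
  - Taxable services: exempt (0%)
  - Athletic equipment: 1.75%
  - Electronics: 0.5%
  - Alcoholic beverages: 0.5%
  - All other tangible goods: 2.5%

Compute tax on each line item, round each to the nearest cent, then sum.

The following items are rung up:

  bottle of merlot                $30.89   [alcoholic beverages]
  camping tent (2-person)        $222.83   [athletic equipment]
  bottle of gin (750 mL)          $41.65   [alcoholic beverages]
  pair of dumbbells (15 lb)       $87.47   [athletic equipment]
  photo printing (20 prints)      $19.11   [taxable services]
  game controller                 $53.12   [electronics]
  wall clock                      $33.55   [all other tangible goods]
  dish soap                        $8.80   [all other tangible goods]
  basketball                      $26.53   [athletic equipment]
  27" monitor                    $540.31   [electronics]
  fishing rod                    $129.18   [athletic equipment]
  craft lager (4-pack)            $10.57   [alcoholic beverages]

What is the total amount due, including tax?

Bottle of merlot $30.89: alcoholic beverages → 7.5% + 0.5% county = 8% → $2.47
Camping tent (2-person) $222.83: athletic equipment → 5.25% + 1.75% county = 7% → $15.60
Bottle of gin (750 mL) $41.65: alcoholic beverages → 7.5% + 0.5% county = 8% → $3.33
Pair of dumbbells (15 lb) $87.47: athletic equipment → 5.25% + 1.75% county = 7% → $6.12
Photo printing (20 prints) $19.11: taxable services → 0% + 0% county = 0% → $0.00
Game controller $53.12: electronics → 7.75% + 0.5% county = 8.25% → $4.38
Wall clock $33.55: all other tangible goods → 3.25% + 2.5% county = 5.75% → $1.93
Dish soap $8.80: all other tangible goods → 3.25% + 2.5% county = 5.75% → $0.51
Basketball $26.53: athletic equipment → 5.25% + 1.75% county = 7% → $1.86
27" monitor $540.31: electronics → 7.75% + 0.5% county = 8.25% → $44.58
Fishing rod $129.18: athletic equipment → 5.25% + 1.75% county = 7% → $9.04
Craft lager (4-pack) $10.57: alcoholic beverages → 7.5% + 0.5% county = 8% → $0.85
Subtotal = $1204.01; tax = $90.67; total due = $1294.68

$1294.68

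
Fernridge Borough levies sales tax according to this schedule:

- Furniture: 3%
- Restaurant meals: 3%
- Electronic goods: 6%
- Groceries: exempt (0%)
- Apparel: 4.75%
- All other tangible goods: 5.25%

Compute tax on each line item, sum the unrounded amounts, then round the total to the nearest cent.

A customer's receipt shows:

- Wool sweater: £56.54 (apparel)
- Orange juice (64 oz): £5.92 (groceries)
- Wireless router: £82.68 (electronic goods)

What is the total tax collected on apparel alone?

Wool sweater £56.54: apparel → 4.75% → £2.68565
Tax on apparel: unrounded sum = £2.68565 → £2.69

£2.69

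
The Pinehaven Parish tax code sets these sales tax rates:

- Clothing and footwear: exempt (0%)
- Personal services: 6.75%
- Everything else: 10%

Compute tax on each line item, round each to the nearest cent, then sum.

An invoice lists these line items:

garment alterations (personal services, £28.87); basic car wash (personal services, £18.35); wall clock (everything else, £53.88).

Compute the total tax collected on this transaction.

Garment alterations £28.87: personal services → 6.75% → £1.95
Basic car wash £18.35: personal services → 6.75% → £1.24
Wall clock £53.88: everything else → 10% → £5.39
Total tax = £1.95 + £1.24 + £5.39 = £8.58

£8.58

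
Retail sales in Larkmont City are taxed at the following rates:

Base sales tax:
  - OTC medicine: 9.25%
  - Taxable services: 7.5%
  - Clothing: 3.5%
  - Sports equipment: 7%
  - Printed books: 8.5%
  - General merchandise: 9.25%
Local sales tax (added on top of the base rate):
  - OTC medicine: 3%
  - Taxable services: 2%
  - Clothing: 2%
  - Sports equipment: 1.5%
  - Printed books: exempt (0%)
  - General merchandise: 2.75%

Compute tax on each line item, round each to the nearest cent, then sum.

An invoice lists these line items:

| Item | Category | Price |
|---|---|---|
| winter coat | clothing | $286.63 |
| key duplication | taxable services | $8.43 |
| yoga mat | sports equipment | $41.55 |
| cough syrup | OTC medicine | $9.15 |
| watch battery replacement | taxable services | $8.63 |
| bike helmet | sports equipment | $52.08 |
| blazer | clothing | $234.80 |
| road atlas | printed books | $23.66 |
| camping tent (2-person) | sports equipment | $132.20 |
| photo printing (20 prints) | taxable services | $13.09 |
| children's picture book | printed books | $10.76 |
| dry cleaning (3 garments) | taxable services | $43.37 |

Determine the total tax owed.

Winter coat $286.63: clothing → 3.5% + 2% local = 5.5% → $15.76
Key duplication $8.43: taxable services → 7.5% + 2% local = 9.5% → $0.80
Yoga mat $41.55: sports equipment → 7% + 1.5% local = 8.5% → $3.53
Cough syrup $9.15: OTC medicine → 9.25% + 3% local = 12.25% → $1.12
Watch battery replacement $8.63: taxable services → 7.5% + 2% local = 9.5% → $0.82
Bike helmet $52.08: sports equipment → 7% + 1.5% local = 8.5% → $4.43
Blazer $234.80: clothing → 3.5% + 2% local = 5.5% → $12.91
Road atlas $23.66: printed books → 8.5% + 0% local = 8.5% → $2.01
Camping tent (2-person) $132.20: sports equipment → 7% + 1.5% local = 8.5% → $11.24
Photo printing (20 prints) $13.09: taxable services → 7.5% + 2% local = 9.5% → $1.24
Children's picture book $10.76: printed books → 8.5% + 0% local = 8.5% → $0.91
Dry cleaning (3 garments) $43.37: taxable services → 7.5% + 2% local = 9.5% → $4.12
Total tax = $15.76 + $0.80 + $3.53 + $1.12 + $0.82 + $4.43 + $12.91 + $2.01 + $11.24 + $1.24 + $0.91 + $4.12 = $58.89

$58.89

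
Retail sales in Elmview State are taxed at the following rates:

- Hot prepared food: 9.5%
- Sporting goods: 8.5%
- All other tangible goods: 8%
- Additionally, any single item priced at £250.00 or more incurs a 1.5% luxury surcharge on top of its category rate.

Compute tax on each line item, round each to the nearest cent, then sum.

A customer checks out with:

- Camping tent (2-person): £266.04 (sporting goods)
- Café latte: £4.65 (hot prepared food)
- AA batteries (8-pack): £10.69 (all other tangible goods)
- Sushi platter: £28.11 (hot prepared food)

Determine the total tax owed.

Camping tent (2-person) £266.04: sporting goods → 8.5% + 1.5% surcharge = 10% → £26.60
Café latte £4.65: hot prepared food → 9.5% → £0.44
AA batteries (8-pack) £10.69: all other tangible goods → 8% → £0.86
Sushi platter £28.11: hot prepared food → 9.5% → £2.67
Total tax = £26.60 + £0.44 + £0.86 + £2.67 = £30.57

£30.57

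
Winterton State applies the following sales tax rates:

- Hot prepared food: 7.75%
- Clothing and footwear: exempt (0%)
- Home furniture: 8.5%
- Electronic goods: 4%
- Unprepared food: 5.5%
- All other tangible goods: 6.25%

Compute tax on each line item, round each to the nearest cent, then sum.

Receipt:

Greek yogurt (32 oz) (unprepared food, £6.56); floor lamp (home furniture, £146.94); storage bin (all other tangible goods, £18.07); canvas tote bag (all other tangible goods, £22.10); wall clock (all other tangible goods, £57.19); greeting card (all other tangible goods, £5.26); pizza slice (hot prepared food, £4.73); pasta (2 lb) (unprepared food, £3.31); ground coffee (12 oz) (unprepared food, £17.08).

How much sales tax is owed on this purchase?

Greek yogurt (32 oz) £6.56: unprepared food → 5.5% → £0.36
Floor lamp £146.94: home furniture → 8.5% → £12.49
Storage bin £18.07: all other tangible goods → 6.25% → £1.13
Canvas tote bag £22.10: all other tangible goods → 6.25% → £1.38
Wall clock £57.19: all other tangible goods → 6.25% → £3.57
Greeting card £5.26: all other tangible goods → 6.25% → £0.33
Pizza slice £4.73: hot prepared food → 7.75% → £0.37
Pasta (2 lb) £3.31: unprepared food → 5.5% → £0.18
Ground coffee (12 oz) £17.08: unprepared food → 5.5% → £0.94
Total tax = £0.36 + £12.49 + £1.13 + £1.38 + £3.57 + £0.33 + £0.37 + £0.18 + £0.94 = £20.75

£20.75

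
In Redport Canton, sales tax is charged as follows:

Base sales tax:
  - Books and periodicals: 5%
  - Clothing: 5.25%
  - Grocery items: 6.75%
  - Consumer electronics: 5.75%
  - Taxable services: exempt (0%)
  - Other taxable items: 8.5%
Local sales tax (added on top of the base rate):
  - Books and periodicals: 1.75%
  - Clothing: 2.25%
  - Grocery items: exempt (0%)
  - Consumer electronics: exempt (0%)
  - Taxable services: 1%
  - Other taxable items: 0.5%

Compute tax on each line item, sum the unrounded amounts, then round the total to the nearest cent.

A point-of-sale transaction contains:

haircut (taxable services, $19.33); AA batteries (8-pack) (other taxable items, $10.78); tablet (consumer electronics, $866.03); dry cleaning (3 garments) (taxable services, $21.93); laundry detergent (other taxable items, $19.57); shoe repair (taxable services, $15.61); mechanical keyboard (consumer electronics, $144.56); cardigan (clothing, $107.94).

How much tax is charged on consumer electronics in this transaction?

$58.11

Tablet $866.03: consumer electronics → 5.75% + 0% local = 5.75% → $49.796725
Mechanical keyboard $144.56: consumer electronics → 5.75% + 0% local = 5.75% → $8.3122
Tax on consumer electronics: unrounded sum = $58.108925 → $58.11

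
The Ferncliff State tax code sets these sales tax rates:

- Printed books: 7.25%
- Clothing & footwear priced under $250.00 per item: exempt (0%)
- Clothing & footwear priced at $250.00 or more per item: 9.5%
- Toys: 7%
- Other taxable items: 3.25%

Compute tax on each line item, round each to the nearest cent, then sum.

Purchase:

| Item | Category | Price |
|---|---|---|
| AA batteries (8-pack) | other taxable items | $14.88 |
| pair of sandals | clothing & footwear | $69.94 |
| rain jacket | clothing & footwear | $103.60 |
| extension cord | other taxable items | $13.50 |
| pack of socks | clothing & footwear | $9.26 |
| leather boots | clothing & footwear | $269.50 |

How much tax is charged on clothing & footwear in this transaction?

Pair of sandals $69.94: clothing & footwear, under $250.00 → 0% → $0.00
Rain jacket $103.60: clothing & footwear, under $250.00 → 0% → $0.00
Pack of socks $9.26: clothing & footwear, under $250.00 → 0% → $0.00
Leather boots $269.50: clothing & footwear, $250.00 or more → 9.5% → $25.60
Tax on clothing & footwear = $0.00 + $0.00 + $0.00 + $25.60 = $25.60

$25.60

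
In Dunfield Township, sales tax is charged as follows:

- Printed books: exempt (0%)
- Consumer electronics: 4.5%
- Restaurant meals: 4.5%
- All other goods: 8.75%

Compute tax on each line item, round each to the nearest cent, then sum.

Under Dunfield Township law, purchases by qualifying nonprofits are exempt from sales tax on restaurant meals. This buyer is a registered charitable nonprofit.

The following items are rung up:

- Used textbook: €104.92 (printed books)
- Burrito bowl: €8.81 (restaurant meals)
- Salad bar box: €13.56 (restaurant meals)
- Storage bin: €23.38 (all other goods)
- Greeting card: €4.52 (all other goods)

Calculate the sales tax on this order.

Used textbook €104.92: printed books → 0% → €0.00
Burrito bowl €8.81: restaurant meals, buyer-exempt → 0% → €0.00
Salad bar box €13.56: restaurant meals, buyer-exempt → 0% → €0.00
Storage bin €23.38: all other goods → 8.75% → €2.05
Greeting card €4.52: all other goods → 8.75% → €0.40
Total tax = €2.05 + €0.40 = €2.45

€2.45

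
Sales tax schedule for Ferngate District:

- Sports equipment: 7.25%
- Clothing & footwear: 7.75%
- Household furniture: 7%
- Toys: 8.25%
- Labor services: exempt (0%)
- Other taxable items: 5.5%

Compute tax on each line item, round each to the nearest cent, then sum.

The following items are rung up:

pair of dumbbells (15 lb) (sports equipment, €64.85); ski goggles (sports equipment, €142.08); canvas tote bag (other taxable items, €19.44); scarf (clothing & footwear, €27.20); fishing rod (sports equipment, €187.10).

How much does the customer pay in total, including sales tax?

€472.41

Pair of dumbbells (15 lb) €64.85: sports equipment → 7.25% → €4.70
Ski goggles €142.08: sports equipment → 7.25% → €10.30
Canvas tote bag €19.44: other taxable items → 5.5% → €1.07
Scarf €27.20: clothing & footwear → 7.75% → €2.11
Fishing rod €187.10: sports equipment → 7.25% → €13.56
Subtotal = €440.67; tax = €31.74; total due = €472.41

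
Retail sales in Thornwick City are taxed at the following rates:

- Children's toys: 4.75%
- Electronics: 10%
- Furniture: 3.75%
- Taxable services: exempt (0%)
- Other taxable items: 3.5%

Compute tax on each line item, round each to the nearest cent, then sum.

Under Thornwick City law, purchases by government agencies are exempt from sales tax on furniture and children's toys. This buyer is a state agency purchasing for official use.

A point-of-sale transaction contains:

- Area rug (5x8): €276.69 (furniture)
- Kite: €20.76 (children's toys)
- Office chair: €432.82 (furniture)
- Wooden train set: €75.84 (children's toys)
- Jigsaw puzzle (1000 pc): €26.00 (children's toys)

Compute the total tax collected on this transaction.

€0.00

Area rug (5x8) €276.69: furniture, buyer-exempt → 0% → €0.00
Kite €20.76: children's toys, buyer-exempt → 0% → €0.00
Office chair €432.82: furniture, buyer-exempt → 0% → €0.00
Wooden train set €75.84: children's toys, buyer-exempt → 0% → €0.00
Jigsaw puzzle (1000 pc) €26.00: children's toys, buyer-exempt → 0% → €0.00
Total tax = €0.00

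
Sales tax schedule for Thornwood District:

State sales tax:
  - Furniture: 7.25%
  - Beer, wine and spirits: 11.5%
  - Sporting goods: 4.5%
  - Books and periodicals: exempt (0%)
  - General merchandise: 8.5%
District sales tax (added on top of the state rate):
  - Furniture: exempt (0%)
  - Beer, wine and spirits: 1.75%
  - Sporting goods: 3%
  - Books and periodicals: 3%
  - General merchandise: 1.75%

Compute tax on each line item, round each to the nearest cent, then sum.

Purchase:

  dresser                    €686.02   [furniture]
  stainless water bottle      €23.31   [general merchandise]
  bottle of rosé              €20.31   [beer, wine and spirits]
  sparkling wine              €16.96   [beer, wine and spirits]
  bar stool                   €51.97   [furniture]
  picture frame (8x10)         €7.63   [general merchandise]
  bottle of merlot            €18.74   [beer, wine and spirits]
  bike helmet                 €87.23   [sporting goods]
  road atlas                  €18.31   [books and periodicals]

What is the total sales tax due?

Dresser €686.02: furniture → 7.25% + 0% district = 7.25% → €49.74
Stainless water bottle €23.31: general merchandise → 8.5% + 1.75% district = 10.25% → €2.39
Bottle of rosé €20.31: beer, wine and spirits → 11.5% + 1.75% district = 13.25% → €2.69
Sparkling wine €16.96: beer, wine and spirits → 11.5% + 1.75% district = 13.25% → €2.25
Bar stool €51.97: furniture → 7.25% + 0% district = 7.25% → €3.77
Picture frame (8x10) €7.63: general merchandise → 8.5% + 1.75% district = 10.25% → €0.78
Bottle of merlot €18.74: beer, wine and spirits → 11.5% + 1.75% district = 13.25% → €2.48
Bike helmet €87.23: sporting goods → 4.5% + 3% district = 7.5% → €6.54
Road atlas €18.31: books and periodicals → 0% + 3% district = 3% → €0.55
Total tax = €49.74 + €2.39 + €2.69 + €2.25 + €3.77 + €0.78 + €2.48 + €6.54 + €0.55 = €71.19

€71.19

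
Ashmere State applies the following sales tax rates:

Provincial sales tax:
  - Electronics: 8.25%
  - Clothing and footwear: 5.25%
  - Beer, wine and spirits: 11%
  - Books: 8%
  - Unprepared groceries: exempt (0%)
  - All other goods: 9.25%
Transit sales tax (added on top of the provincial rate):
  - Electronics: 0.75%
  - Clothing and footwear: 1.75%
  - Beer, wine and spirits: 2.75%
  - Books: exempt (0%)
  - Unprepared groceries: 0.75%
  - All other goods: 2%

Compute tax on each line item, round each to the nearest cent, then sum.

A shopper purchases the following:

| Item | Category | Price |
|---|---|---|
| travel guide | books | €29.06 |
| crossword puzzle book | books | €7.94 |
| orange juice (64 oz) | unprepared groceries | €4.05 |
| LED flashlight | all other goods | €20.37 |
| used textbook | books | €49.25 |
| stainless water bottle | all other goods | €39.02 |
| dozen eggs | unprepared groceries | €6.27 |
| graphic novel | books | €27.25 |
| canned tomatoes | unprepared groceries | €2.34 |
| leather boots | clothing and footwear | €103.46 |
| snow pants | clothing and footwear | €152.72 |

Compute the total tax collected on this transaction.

€33.79

Travel guide €29.06: books → 8% + 0% transit = 8% → €2.32
Crossword puzzle book €7.94: books → 8% + 0% transit = 8% → €0.64
Orange juice (64 oz) €4.05: unprepared groceries → 0% + 0.75% transit = 0.75% → €0.03
LED flashlight €20.37: all other goods → 9.25% + 2% transit = 11.25% → €2.29
Used textbook €49.25: books → 8% + 0% transit = 8% → €3.94
Stainless water bottle €39.02: all other goods → 9.25% + 2% transit = 11.25% → €4.39
Dozen eggs €6.27: unprepared groceries → 0% + 0.75% transit = 0.75% → €0.05
Graphic novel €27.25: books → 8% + 0% transit = 8% → €2.18
Canned tomatoes €2.34: unprepared groceries → 0% + 0.75% transit = 0.75% → €0.02
Leather boots €103.46: clothing and footwear → 5.25% + 1.75% transit = 7% → €7.24
Snow pants €152.72: clothing and footwear → 5.25% + 1.75% transit = 7% → €10.69
Total tax = €2.32 + €0.64 + €0.03 + €2.29 + €3.94 + €4.39 + €0.05 + €2.18 + €0.02 + €7.24 + €10.69 = €33.79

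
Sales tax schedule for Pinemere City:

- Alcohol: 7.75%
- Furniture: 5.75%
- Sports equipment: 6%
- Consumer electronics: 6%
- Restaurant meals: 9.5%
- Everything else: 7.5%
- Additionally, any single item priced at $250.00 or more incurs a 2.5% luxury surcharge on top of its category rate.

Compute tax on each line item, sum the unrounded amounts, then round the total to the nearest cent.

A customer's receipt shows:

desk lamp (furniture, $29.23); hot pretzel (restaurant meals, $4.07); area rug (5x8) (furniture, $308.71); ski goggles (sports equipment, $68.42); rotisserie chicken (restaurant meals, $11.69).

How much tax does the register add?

Desk lamp $29.23: furniture → 5.75% → $1.680725
Hot pretzel $4.07: restaurant meals → 9.5% → $0.38665
Area rug (5x8) $308.71: furniture → 5.75% + 2.5% surcharge = 8.25% → $25.468575
Ski goggles $68.42: sports equipment → 6% → $4.1052
Rotisserie chicken $11.69: restaurant meals → 9.5% → $1.11055
Unrounded tax sum = $32.7517 → $32.75

$32.75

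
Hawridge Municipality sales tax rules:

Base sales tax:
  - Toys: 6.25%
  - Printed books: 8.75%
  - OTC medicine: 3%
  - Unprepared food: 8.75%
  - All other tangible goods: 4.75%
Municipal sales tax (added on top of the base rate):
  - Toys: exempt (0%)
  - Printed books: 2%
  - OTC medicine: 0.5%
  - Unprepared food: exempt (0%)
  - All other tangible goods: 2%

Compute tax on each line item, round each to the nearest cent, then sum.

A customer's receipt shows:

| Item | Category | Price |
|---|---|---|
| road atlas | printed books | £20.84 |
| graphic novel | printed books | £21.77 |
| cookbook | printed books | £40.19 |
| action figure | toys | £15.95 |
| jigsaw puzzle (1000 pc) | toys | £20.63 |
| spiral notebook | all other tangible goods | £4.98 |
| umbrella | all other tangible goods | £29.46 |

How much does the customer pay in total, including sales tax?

Road atlas £20.84: printed books → 8.75% + 2% municipal = 10.75% → £2.24
Graphic novel £21.77: printed books → 8.75% + 2% municipal = 10.75% → £2.34
Cookbook £40.19: printed books → 8.75% + 2% municipal = 10.75% → £4.32
Action figure £15.95: toys → 6.25% + 0% municipal = 6.25% → £1.00
Jigsaw puzzle (1000 pc) £20.63: toys → 6.25% + 0% municipal = 6.25% → £1.29
Spiral notebook £4.98: all other tangible goods → 4.75% + 2% municipal = 6.75% → £0.34
Umbrella £29.46: all other tangible goods → 4.75% + 2% municipal = 6.75% → £1.99
Subtotal = £153.82; tax = £13.52; total due = £167.34

£167.34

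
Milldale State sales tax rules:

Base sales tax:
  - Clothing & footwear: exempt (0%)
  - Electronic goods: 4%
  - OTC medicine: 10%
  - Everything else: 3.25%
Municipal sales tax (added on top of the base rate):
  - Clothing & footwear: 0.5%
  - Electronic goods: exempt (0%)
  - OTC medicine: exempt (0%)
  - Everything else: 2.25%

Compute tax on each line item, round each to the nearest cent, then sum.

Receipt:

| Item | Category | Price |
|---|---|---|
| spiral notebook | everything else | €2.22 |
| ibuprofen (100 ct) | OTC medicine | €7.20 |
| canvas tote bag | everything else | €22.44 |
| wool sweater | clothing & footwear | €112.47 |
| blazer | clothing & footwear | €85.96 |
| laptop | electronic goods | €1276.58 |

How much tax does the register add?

Spiral notebook €2.22: everything else → 3.25% + 2.25% municipal = 5.5% → €0.12
Ibuprofen (100 ct) €7.20: OTC medicine → 10% + 0% municipal = 10% → €0.72
Canvas tote bag €22.44: everything else → 3.25% + 2.25% municipal = 5.5% → €1.23
Wool sweater €112.47: clothing & footwear → 0% + 0.5% municipal = 0.5% → €0.56
Blazer €85.96: clothing & footwear → 0% + 0.5% municipal = 0.5% → €0.43
Laptop €1276.58: electronic goods → 4% + 0% municipal = 4% → €51.06
Total tax = €0.12 + €0.72 + €1.23 + €0.56 + €0.43 + €51.06 = €54.12

€54.12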